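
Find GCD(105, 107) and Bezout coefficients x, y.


Tabular extended Euclidean (each row: r = 105*s + 107*t):
r=105, s=1, t=0
r=107, s=0, t=1
q=0: r=105, s=1, t=0   [105*(1) + 107*(0) = 105]
q=1: r=2, s=-1, t=1   [105*(-1) + 107*(1) = 2]
q=52: r=1, s=53, t=-52   [105*(53) + 107*(-52) = 1]
q=2: r=0, s=-107, t=105   [105*(-107) + 107*(105) = 0]
GCD = 1; from the row with r=1: x=53, y=-52
Check: 105*(53) + 107*(-52) = 5565 - 5564 = 1

GCD = 1, x = 53, y = -52


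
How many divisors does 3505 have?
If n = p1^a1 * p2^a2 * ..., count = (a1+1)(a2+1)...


3505 = 5^1 × 701^1
d(3505) = (1+1) × (1+1) = 4

4 divisors


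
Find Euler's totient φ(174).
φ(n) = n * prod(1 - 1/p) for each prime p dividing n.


174 = 2 × 3 × 29
Prime factors: 2, 3, 29
φ(174) = 174 × (1-1/2) × (1-1/3) × (1-1/29)
= 174 × 1/2 × 2/3 × 28/29 = 56

φ(174) = 56


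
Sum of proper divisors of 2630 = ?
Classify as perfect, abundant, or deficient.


Proper divisors: 1, 2, 5, 10, 263, 526, 1315
Sum = 1 + 2 + 5 + 10 + 263 + 526 + 1315 = 2122
2122 < 2630 → deficient

s(2630) = 2122 (deficient)


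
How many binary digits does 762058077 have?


762058077 in base 2 = 101101011011000001010101011101
Number of digits = 30

30 digits (base 2)


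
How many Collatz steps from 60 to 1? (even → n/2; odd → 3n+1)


60 → 30 → 15 → 46 → 23 → 70 → 35 → 106 → 53 → 160 → 80 → 40 → 20 → 10 → 5 → 16 → 8 → 4 → 2 → 1
Total steps = 19

19 steps


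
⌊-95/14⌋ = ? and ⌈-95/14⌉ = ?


-95/14 = -6.7857
floor = -7
ceil = -6

floor = -7, ceil = -6


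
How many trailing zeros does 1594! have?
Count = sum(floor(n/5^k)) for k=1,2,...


floor(1594/5) = 318
floor(1594/25) = 63
floor(1594/125) = 12
floor(1594/625) = 2
Total = 395

395 trailing zeros


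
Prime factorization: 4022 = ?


4022 / 2 = 2011
2011 / 2011 = 1
4022 = 2 × 2011


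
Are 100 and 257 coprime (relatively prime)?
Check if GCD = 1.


Euclidean algorithm:
257 = 2 * 100 + 57
100 = 1 * 57 + 43
57 = 1 * 43 + 14
43 = 3 * 14 + 1
14 = 14 * 1 + 0
GCD(100, 257) = 1

Yes, coprime (GCD = 1)


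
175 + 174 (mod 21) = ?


175 + 174 = 349
349 mod 21 = 13


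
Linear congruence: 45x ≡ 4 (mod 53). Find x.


GCD(45, 53) = 1, unique solution
a^(-1) mod 53 = 33
x = 33 * 4 mod 53 = 26

x ≡ 26 (mod 53)


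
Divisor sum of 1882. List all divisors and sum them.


Divisors of 1882: 1, 2, 941, 1882
Sum = 1 + 2 + 941 + 1882 = 2826

σ(1882) = 2826


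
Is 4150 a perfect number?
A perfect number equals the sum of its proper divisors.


Proper divisors of 4150: 1, 2, 5, 10, 25, 50, 83, 166, 415, 830, 2075
Sum = 1 + 2 + 5 + 10 + 25 + 50 + 83 + 166 + 415 + 830 + 2075 = 3662

No, 4150 is not perfect (3662 ≠ 4150)


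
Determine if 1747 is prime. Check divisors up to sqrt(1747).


Check divisors up to sqrt(1747) = 41.7971
No divisors found.
1747 is prime.

Yes, 1747 is prime


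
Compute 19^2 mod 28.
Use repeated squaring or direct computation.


19^1 mod 28 = 19
19^2 mod 28 = 25


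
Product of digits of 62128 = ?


6 × 2 × 1 × 2 × 8 = 192


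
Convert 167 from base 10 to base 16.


167 (base 10) = 167 (decimal)
167 (decimal) = A7 (base 16)


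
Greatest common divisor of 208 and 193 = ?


208 = 1 * 193 + 15
193 = 12 * 15 + 13
15 = 1 * 13 + 2
13 = 6 * 2 + 1
2 = 2 * 1 + 0
GCD = 1


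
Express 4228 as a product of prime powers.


4228 / 2 = 2114
2114 / 2 = 1057
1057 / 7 = 151
151 / 151 = 1
4228 = 2^2 × 7 × 151


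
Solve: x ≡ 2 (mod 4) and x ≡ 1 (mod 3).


M = 4*3 = 12
M1 = M/4 = 3, M2 = M/3 = 4
M1^(-1) mod 4 = 3, M2^(-1) mod 3 = 1
x = 2*3*3 + 1*4*1 = 22
22 mod 12 = 10
Check: 10 mod 4 = 2 ✓, 10 mod 3 = 1 ✓

x ≡ 10 (mod 12)


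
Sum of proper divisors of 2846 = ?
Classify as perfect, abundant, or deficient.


Proper divisors: 1, 2, 1423
Sum = 1 + 2 + 1423 = 1426
1426 < 2846 → deficient

s(2846) = 1426 (deficient)


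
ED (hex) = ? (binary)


ED (base 16) = 237 (decimal)
237 (decimal) = 11101101 (base 2)


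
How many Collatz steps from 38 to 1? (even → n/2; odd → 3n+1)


38 → 19 → 58 → 29 → 88 → 44 → 22 → 11 → 34 → 17 → 52 → 26 → 13 → 40 → 20 → 10 → 5 → 16 → 8 → 4 → 2 → 1
Total steps = 21

21 steps


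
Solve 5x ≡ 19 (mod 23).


GCD(5, 23) = 1, unique solution
a^(-1) mod 23 = 14
x = 14 * 19 mod 23 = 13

x ≡ 13 (mod 23)


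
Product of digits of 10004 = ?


1 × 0 × 0 × 0 × 4 = 0


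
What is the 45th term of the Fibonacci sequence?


Sequence: 1, 1, 2, 3, 5, 8, 13, 21, 34, 55, 89, 144, 233, 377, 610, 987, 1597, 2584, 4181, 6765, 10946, 17711, 28657, 46368, 75025, 121393, 196418, 317811, 514229, 832040, 1346269, 2178309, 3524578, 5702887, 9227465, 14930352, 24157817, 39088169, 63245986, 102334155, 165580141, 267914296, 433494437, 701408733, 1134903170
F(45) = 1134903170


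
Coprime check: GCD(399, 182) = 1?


Euclidean algorithm:
399 = 2 * 182 + 35
182 = 5 * 35 + 7
35 = 5 * 7 + 0
GCD(399, 182) = 7

No, not coprime (GCD = 7)


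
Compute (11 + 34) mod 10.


11 + 34 = 45
45 mod 10 = 5


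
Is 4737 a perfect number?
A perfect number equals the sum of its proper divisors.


Proper divisors of 4737: 1, 3, 1579
Sum = 1 + 3 + 1579 = 1583

No, 4737 is not perfect (1583 ≠ 4737)


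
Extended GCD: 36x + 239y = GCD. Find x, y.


Tabular extended Euclidean (each row: r = 36*s + 239*t):
r=36, s=1, t=0
r=239, s=0, t=1
q=0: r=36, s=1, t=0   [36*(1) + 239*(0) = 36]
q=6: r=23, s=-6, t=1   [36*(-6) + 239*(1) = 23]
q=1: r=13, s=7, t=-1   [36*(7) + 239*(-1) = 13]
q=1: r=10, s=-13, t=2   [36*(-13) + 239*(2) = 10]
q=1: r=3, s=20, t=-3   [36*(20) + 239*(-3) = 3]
q=3: r=1, s=-73, t=11   [36*(-73) + 239*(11) = 1]
q=3: r=0, s=239, t=-36   [36*(239) + 239*(-36) = 0]
GCD = 1; from the row with r=1: x=-73, y=11
Check: 36*(-73) + 239*(11) = -2628 + 2629 = 1

GCD = 1, x = -73, y = 11


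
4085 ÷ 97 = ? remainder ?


4085 = 97 * 42 + 11
Check: 4074 + 11 = 4085

q = 42, r = 11


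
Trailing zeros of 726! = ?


floor(726/5) = 145
floor(726/25) = 29
floor(726/125) = 5
floor(726/625) = 1
Total = 180

180 trailing zeros


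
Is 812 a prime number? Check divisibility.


812 / 2 = 406 (exact division)
812 is NOT prime.

No, 812 is not prime


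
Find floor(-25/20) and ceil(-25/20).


-25/20 = -1.2500
floor = -2
ceil = -1

floor = -2, ceil = -1


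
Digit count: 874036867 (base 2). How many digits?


874036867 in base 2 = 110100000110001011111010000011
Number of digits = 30

30 digits (base 2)


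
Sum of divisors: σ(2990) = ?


Divisors of 2990: 1, 2, 5, 10, 13, 23, 26, 46, 65, 115, 130, 230, 299, 598, 1495, 2990
Sum = 1 + 2 + 5 + 10 + 13 + 23 + 26 + 46 + 65 + 115 + 130 + 230 + 299 + 598 + 1495 + 2990 = 6048

σ(2990) = 6048


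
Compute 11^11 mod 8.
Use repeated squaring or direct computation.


11^1 mod 8 = 3
11^2 mod 8 = 1
11^3 mod 8 = 3
11^4 mod 8 = 1
11^5 mod 8 = 3
11^6 mod 8 = 1
11^7 mod 8 = 3
11^8 mod 8 = 1
11^9 mod 8 = 3
11^10 mod 8 = 1
11^11 mod 8 = 3


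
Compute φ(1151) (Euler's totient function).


1151 = 1151
Prime factors: 1151
φ(1151) = 1151 × (1-1/1151)
= 1151 × 1150/1151 = 1150

φ(1151) = 1150


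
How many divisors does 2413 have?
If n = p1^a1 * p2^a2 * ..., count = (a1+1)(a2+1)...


2413 = 19^1 × 127^1
d(2413) = (1+1) × (1+1) = 4

4 divisors


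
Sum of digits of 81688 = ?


8 + 1 + 6 + 8 + 8 = 31


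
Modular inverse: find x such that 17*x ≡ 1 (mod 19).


Use the extended Euclidean algorithm on (19, 17); each row r = 19*s + 17*t:
r=19, s=1, t=0
r=17, s=0, t=1
q=1: r=2, s=1, t=-1   [19*(1) + 17*(-1) = 2]
q=8: r=1, s=-8, t=9   [19*(-8) + 17*(9) = 1]
q=2: r=0, s=17, t=-19   [19*(17) + 17*(-19) = 0]
GCD = 1 with t = 9, so 17*(9) ≡ 1 (mod 19)
Inverse = 9 mod 19 = 9
Check: 17 * 9 = 153 ≡ 1 (mod 19)

17^(-1) ≡ 9 (mod 19)


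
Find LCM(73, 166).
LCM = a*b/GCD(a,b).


GCD(73, 166) = 1
LCM = 73*166/1 = 12118/1 = 12118

LCM = 12118


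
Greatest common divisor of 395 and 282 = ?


395 = 1 * 282 + 113
282 = 2 * 113 + 56
113 = 2 * 56 + 1
56 = 56 * 1 + 0
GCD = 1


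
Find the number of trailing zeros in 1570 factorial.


floor(1570/5) = 314
floor(1570/25) = 62
floor(1570/125) = 12
floor(1570/625) = 2
Total = 390

390 trailing zeros


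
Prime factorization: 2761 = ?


2761 / 11 = 251
251 / 251 = 1
2761 = 11 × 251


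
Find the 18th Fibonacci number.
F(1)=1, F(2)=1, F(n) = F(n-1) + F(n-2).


Sequence: 1, 1, 2, 3, 5, 8, 13, 21, 34, 55, 89, 144, 233, 377, 610, 987, 1597, 2584
F(18) = 2584


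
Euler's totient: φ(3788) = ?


3788 = 2^2 × 947
Prime factors: 2, 947
φ(3788) = 3788 × (1-1/2) × (1-1/947)
= 3788 × 1/2 × 946/947 = 1892

φ(3788) = 1892


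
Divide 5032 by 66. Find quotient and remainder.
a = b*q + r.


5032 = 66 * 76 + 16
Check: 5016 + 16 = 5032

q = 76, r = 16


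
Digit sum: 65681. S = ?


6 + 5 + 6 + 8 + 1 = 26


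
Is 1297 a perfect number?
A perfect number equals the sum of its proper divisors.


Proper divisors of 1297: 1
Sum = 1 = 1

No, 1297 is not perfect (1 ≠ 1297)


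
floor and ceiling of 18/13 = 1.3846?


18/13 = 1.3846
floor = 1
ceil = 2

floor = 1, ceil = 2


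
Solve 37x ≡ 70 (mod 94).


GCD(37, 94) = 1, unique solution
a^(-1) mod 94 = 61
x = 61 * 70 mod 94 = 40

x ≡ 40 (mod 94)


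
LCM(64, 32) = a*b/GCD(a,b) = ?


GCD(64, 32) = 32
LCM = 64*32/32 = 2048/32 = 64

LCM = 64


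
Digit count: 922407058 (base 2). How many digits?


922407058 in base 2 = 110110111110101101000010010010
Number of digits = 30

30 digits (base 2)


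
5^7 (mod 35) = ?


5^1 mod 35 = 5
5^2 mod 35 = 25
5^3 mod 35 = 20
5^4 mod 35 = 30
5^5 mod 35 = 10
5^6 mod 35 = 15
5^7 mod 35 = 5


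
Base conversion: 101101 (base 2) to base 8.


101101 (base 2) = 45 (decimal)
45 (decimal) = 55 (base 8)


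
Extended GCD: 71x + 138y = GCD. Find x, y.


Tabular extended Euclidean (each row: r = 71*s + 138*t):
r=71, s=1, t=0
r=138, s=0, t=1
q=0: r=71, s=1, t=0   [71*(1) + 138*(0) = 71]
q=1: r=67, s=-1, t=1   [71*(-1) + 138*(1) = 67]
q=1: r=4, s=2, t=-1   [71*(2) + 138*(-1) = 4]
q=16: r=3, s=-33, t=17   [71*(-33) + 138*(17) = 3]
q=1: r=1, s=35, t=-18   [71*(35) + 138*(-18) = 1]
q=3: r=0, s=-138, t=71   [71*(-138) + 138*(71) = 0]
GCD = 1; from the row with r=1: x=35, y=-18
Check: 71*(35) + 138*(-18) = 2485 - 2484 = 1

GCD = 1, x = 35, y = -18


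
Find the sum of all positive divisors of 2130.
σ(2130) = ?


Divisors of 2130: 1, 2, 3, 5, 6, 10, 15, 30, 71, 142, 213, 355, 426, 710, 1065, 2130
Sum = 1 + 2 + 3 + 5 + 6 + 10 + 15 + 30 + 71 + 142 + 213 + 355 + 426 + 710 + 1065 + 2130 = 5184

σ(2130) = 5184


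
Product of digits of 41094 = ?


4 × 1 × 0 × 9 × 4 = 0


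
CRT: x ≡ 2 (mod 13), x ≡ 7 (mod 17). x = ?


M = 13*17 = 221
M1 = M/13 = 17, M2 = M/17 = 13
M1^(-1) mod 13 = 10, M2^(-1) mod 17 = 4
x = 2*17*10 + 7*13*4 = 704
704 mod 221 = 41
Check: 41 mod 13 = 2 ✓, 41 mod 17 = 7 ✓

x ≡ 41 (mod 221)


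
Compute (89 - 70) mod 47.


89 - 70 = 19
19 mod 47 = 19


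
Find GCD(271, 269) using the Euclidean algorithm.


271 = 1 * 269 + 2
269 = 134 * 2 + 1
2 = 2 * 1 + 0
GCD = 1


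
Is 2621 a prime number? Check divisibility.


Check divisors up to sqrt(2621) = 51.1957
No divisors found.
2621 is prime.

Yes, 2621 is prime


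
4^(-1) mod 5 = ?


Use the extended Euclidean algorithm on (5, 4); each row r = 5*s + 4*t:
r=5, s=1, t=0
r=4, s=0, t=1
q=1: r=1, s=1, t=-1   [5*(1) + 4*(-1) = 1]
q=4: r=0, s=-4, t=5   [5*(-4) + 4*(5) = 0]
GCD = 1 with t = -1, so 4*(-1) ≡ 1 (mod 5)
Inverse = -1 mod 5 = 4
Check: 4 * 4 = 16 ≡ 1 (mod 5)

4^(-1) ≡ 4 (mod 5)


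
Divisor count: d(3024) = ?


3024 = 2^4 × 3^3 × 7^1
d(3024) = (4+1) × (3+1) × (1+1) = 40

40 divisors


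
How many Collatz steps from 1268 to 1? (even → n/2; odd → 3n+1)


1268 → 634 → 317 → 952 → 476 → 238 → 119 → 358 → 179 → 538 → 269 → 808 → 404 → 202 → 101 → 304 → 152 → 76 → 38 → 19 → 58 → 29 → 88 → 44 → 22 → 11 → 34 → 17 → 52 → 26 → 13 → 40 → 20 → 10 → 5 → 16 → 8 → 4 → 2 → 1
Total steps = 39

39 steps


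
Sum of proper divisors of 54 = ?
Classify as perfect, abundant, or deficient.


Proper divisors: 1, 2, 3, 6, 9, 18, 27
Sum = 1 + 2 + 3 + 6 + 9 + 18 + 27 = 66
66 > 54 → abundant

s(54) = 66 (abundant)


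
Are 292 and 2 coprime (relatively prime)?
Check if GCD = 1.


Euclidean algorithm:
292 = 146 * 2 + 0
GCD(292, 2) = 2

No, not coprime (GCD = 2)


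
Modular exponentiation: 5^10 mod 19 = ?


5^1 mod 19 = 5
5^2 mod 19 = 6
5^3 mod 19 = 11
5^4 mod 19 = 17
5^5 mod 19 = 9
5^6 mod 19 = 7
5^7 mod 19 = 16
5^8 mod 19 = 4
5^9 mod 19 = 1
5^10 mod 19 = 5


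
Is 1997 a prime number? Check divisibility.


Check divisors up to sqrt(1997) = 44.6878
No divisors found.
1997 is prime.

Yes, 1997 is prime


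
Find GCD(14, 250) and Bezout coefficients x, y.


Tabular extended Euclidean (each row: r = 14*s + 250*t):
r=14, s=1, t=0
r=250, s=0, t=1
q=0: r=14, s=1, t=0   [14*(1) + 250*(0) = 14]
q=17: r=12, s=-17, t=1   [14*(-17) + 250*(1) = 12]
q=1: r=2, s=18, t=-1   [14*(18) + 250*(-1) = 2]
q=6: r=0, s=-125, t=7   [14*(-125) + 250*(7) = 0]
GCD = 2; from the row with r=2: x=18, y=-1
Check: 14*(18) + 250*(-1) = 252 - 250 = 2

GCD = 2, x = 18, y = -1


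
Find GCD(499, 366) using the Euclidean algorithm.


499 = 1 * 366 + 133
366 = 2 * 133 + 100
133 = 1 * 100 + 33
100 = 3 * 33 + 1
33 = 33 * 1 + 0
GCD = 1


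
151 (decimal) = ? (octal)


151 (base 10) = 151 (decimal)
151 (decimal) = 227 (base 8)


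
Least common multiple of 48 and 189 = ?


GCD(48, 189) = 3
LCM = 48*189/3 = 9072/3 = 3024

LCM = 3024


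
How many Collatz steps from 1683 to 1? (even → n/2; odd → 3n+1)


1683 → 5050 → 2525 → 7576 → 3788 → 1894 → 947 → 2842 → 1421 → 4264 → 2132 → 1066 → 533 → 1600 → 800 → 400 → 200 → 100 → 50 → 25 → 76 → 38 → 19 → 58 → 29 → 88 → 44 → 22 → 11 → 34 → 17 → 52 → 26 → 13 → 40 → 20 → 10 → 5 → 16 → 8 → 4 → 2 → 1
Total steps = 42

42 steps


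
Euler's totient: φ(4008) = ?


4008 = 2^3 × 3 × 167
Prime factors: 2, 3, 167
φ(4008) = 4008 × (1-1/2) × (1-1/3) × (1-1/167)
= 4008 × 1/2 × 2/3 × 166/167 = 1328

φ(4008) = 1328


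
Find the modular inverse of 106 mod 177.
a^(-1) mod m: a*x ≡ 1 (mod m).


Use the extended Euclidean algorithm on (177, 106); each row r = 177*s + 106*t:
r=177, s=1, t=0
r=106, s=0, t=1
q=1: r=71, s=1, t=-1   [177*(1) + 106*(-1) = 71]
q=1: r=35, s=-1, t=2   [177*(-1) + 106*(2) = 35]
q=2: r=1, s=3, t=-5   [177*(3) + 106*(-5) = 1]
q=35: r=0, s=-106, t=177   [177*(-106) + 106*(177) = 0]
GCD = 1 with t = -5, so 106*(-5) ≡ 1 (mod 177)
Inverse = -5 mod 177 = 172
Check: 106 * 172 = 18232 ≡ 1 (mod 177)

106^(-1) ≡ 172 (mod 177)


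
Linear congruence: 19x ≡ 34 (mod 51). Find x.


GCD(19, 51) = 1, unique solution
a^(-1) mod 51 = 43
x = 43 * 34 mod 51 = 34

x ≡ 34 (mod 51)


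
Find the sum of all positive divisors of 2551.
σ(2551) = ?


Divisors of 2551: 1, 2551
Sum = 1 + 2551 = 2552

σ(2551) = 2552


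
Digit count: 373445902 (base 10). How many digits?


373445902 has 9 digits in base 10
floor(log10(373445902)) + 1 = floor(8.5722) + 1 = 9

9 digits (base 10)


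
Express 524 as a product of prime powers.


524 / 2 = 262
262 / 2 = 131
131 / 131 = 1
524 = 2^2 × 131


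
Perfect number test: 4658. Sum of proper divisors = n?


Proper divisors of 4658: 1, 2, 17, 34, 137, 274, 2329
Sum = 1 + 2 + 17 + 34 + 137 + 274 + 2329 = 2794

No, 4658 is not perfect (2794 ≠ 4658)


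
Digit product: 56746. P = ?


5 × 6 × 7 × 4 × 6 = 5040


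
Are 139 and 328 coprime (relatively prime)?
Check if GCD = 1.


Euclidean algorithm:
328 = 2 * 139 + 50
139 = 2 * 50 + 39
50 = 1 * 39 + 11
39 = 3 * 11 + 6
11 = 1 * 6 + 5
6 = 1 * 5 + 1
5 = 5 * 1 + 0
GCD(139, 328) = 1

Yes, coprime (GCD = 1)


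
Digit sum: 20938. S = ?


2 + 0 + 9 + 3 + 8 = 22


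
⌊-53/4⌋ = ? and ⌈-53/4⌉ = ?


-53/4 = -13.2500
floor = -14
ceil = -13

floor = -14, ceil = -13


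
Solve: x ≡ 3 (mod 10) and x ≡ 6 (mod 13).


M = 10*13 = 130
M1 = M/10 = 13, M2 = M/13 = 10
M1^(-1) mod 10 = 7, M2^(-1) mod 13 = 4
x = 3*13*7 + 6*10*4 = 513
513 mod 130 = 123
Check: 123 mod 10 = 3 ✓, 123 mod 13 = 6 ✓

x ≡ 123 (mod 130)


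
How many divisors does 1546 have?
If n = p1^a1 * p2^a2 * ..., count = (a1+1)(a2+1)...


1546 = 2^1 × 773^1
d(1546) = (1+1) × (1+1) = 4

4 divisors


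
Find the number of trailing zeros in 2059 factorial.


floor(2059/5) = 411
floor(2059/25) = 82
floor(2059/125) = 16
floor(2059/625) = 3
Total = 512

512 trailing zeros


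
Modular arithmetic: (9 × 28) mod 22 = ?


9 × 28 = 252
252 mod 22 = 10


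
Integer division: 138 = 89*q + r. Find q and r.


138 = 89 * 1 + 49
Check: 89 + 49 = 138

q = 1, r = 49


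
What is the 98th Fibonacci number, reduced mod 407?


F(k) mod 407 for k=1..98:
1, 1, 2, 3, 5, 8, 13, 21, 34, 55, 89, 144, 233, 377, 203, 173, 376, 142, 111, 253, 364, 210, 167, 377, 137, 107, 244, 351, 188, 132, 320, 45, 365, 3, 368, 371, 332, 296, 221, 110, 331, 34, 365, 399, 357, 349, 299, 241, 133, 374, 100, 67, 167, 234, 401, 228, 222, 43, 265, 308, 166, 67, 233, 300, 126, 19, 145, 164, 309, 66, 375, 34, 2, 36, 38, 74, 112, 186, 298, 77, 375, 45, 13, 58, 71, 129, 200, 329, 122, 44, 166, 210, 376, 179, 148, 327, 68, 395
F(98) mod 407 = 395


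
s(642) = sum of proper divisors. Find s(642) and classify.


Proper divisors: 1, 2, 3, 6, 107, 214, 321
Sum = 1 + 2 + 3 + 6 + 107 + 214 + 321 = 654
654 > 642 → abundant

s(642) = 654 (abundant)


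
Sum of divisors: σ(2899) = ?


Divisors of 2899: 1, 13, 223, 2899
Sum = 1 + 13 + 223 + 2899 = 3136

σ(2899) = 3136


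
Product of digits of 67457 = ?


6 × 7 × 4 × 5 × 7 = 5880


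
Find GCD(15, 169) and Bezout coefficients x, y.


Tabular extended Euclidean (each row: r = 15*s + 169*t):
r=15, s=1, t=0
r=169, s=0, t=1
q=0: r=15, s=1, t=0   [15*(1) + 169*(0) = 15]
q=11: r=4, s=-11, t=1   [15*(-11) + 169*(1) = 4]
q=3: r=3, s=34, t=-3   [15*(34) + 169*(-3) = 3]
q=1: r=1, s=-45, t=4   [15*(-45) + 169*(4) = 1]
q=3: r=0, s=169, t=-15   [15*(169) + 169*(-15) = 0]
GCD = 1; from the row with r=1: x=-45, y=4
Check: 15*(-45) + 169*(4) = -675 + 676 = 1

GCD = 1, x = -45, y = 4


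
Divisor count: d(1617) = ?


1617 = 3^1 × 7^2 × 11^1
d(1617) = (1+1) × (2+1) × (1+1) = 12

12 divisors


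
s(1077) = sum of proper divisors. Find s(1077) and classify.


Proper divisors: 1, 3, 359
Sum = 1 + 3 + 359 = 363
363 < 1077 → deficient

s(1077) = 363 (deficient)


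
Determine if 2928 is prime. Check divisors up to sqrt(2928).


2928 / 2 = 1464 (exact division)
2928 is NOT prime.

No, 2928 is not prime


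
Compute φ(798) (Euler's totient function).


798 = 2 × 3 × 7 × 19
Prime factors: 2, 3, 7, 19
φ(798) = 798 × (1-1/2) × (1-1/3) × (1-1/7) × (1-1/19)
= 798 × 1/2 × 2/3 × 6/7 × 18/19 = 216

φ(798) = 216


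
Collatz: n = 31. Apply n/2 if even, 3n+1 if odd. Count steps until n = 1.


31 → 94 → 47 → 142 → 71 → 214 → 107 → 322 → 161 → 484 → 242 → 121 → 364 → 182 → 91 → 274 → 137 → 412 → 206 → 103 → 310 → 155 → 466 → 233 → 700 → 350 → 175 → 526 → 263 → 790 → 395 → 1186 → 593 → 1780 → 890 → 445 → 1336 → 668 → 334 → 167 → 502 → 251 → 754 → 377 → 1132 → 566 → 283 → 850 → 425 → 1276 → 638 → 319 → 958 → 479 → 1438 → 719 → 2158 → 1079 → 3238 → 1619 → 4858 → 2429 → 7288 → 3644 → 1822 → 911 → 2734 → 1367 → 4102 → 2051 → 6154 → 3077 → 9232 → 4616 → 2308 → 1154 → 577 → 1732 → 866 → 433 → 1300 → 650 → 325 → 976 → 488 → 244 → 122 → 61 → 184 → 92 → 46 → 23 → 70 → 35 → 106 → 53 → 160 → 80 → 40 → 20 → 10 → 5 → 16 → 8 → 4 → 2 → 1
Total steps = 106

106 steps


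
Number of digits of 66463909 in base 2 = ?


66463909 in base 2 = 11111101100010100010100101
Number of digits = 26

26 digits (base 2)


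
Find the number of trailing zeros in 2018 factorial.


floor(2018/5) = 403
floor(2018/25) = 80
floor(2018/125) = 16
floor(2018/625) = 3
Total = 502

502 trailing zeros


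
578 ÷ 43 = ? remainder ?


578 = 43 * 13 + 19
Check: 559 + 19 = 578

q = 13, r = 19


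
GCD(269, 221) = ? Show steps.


269 = 1 * 221 + 48
221 = 4 * 48 + 29
48 = 1 * 29 + 19
29 = 1 * 19 + 10
19 = 1 * 10 + 9
10 = 1 * 9 + 1
9 = 9 * 1 + 0
GCD = 1


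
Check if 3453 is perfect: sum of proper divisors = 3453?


Proper divisors of 3453: 1, 3, 1151
Sum = 1 + 3 + 1151 = 1155

No, 3453 is not perfect (1155 ≠ 3453)


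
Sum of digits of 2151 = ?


2 + 1 + 5 + 1 = 9


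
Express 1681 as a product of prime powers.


1681 / 41 = 41
41 / 41 = 1
1681 = 41^2


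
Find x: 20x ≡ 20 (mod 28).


GCD(20, 28) = 4 divides 20
Divide: 5x ≡ 5 (mod 7)
x ≡ 1 (mod 7)


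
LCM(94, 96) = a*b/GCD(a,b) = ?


GCD(94, 96) = 2
LCM = 94*96/2 = 9024/2 = 4512

LCM = 4512


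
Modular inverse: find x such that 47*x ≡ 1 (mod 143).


Use the extended Euclidean algorithm on (143, 47); each row r = 143*s + 47*t:
r=143, s=1, t=0
r=47, s=0, t=1
q=3: r=2, s=1, t=-3   [143*(1) + 47*(-3) = 2]
q=23: r=1, s=-23, t=70   [143*(-23) + 47*(70) = 1]
q=2: r=0, s=47, t=-143   [143*(47) + 47*(-143) = 0]
GCD = 1 with t = 70, so 47*(70) ≡ 1 (mod 143)
Inverse = 70 mod 143 = 70
Check: 47 * 70 = 3290 ≡ 1 (mod 143)

47^(-1) ≡ 70 (mod 143)


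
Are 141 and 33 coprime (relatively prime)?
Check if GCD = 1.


Euclidean algorithm:
141 = 4 * 33 + 9
33 = 3 * 9 + 6
9 = 1 * 6 + 3
6 = 2 * 3 + 0
GCD(141, 33) = 3

No, not coprime (GCD = 3)


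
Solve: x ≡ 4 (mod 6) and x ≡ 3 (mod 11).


M = 6*11 = 66
M1 = M/6 = 11, M2 = M/11 = 6
M1^(-1) mod 6 = 5, M2^(-1) mod 11 = 2
x = 4*11*5 + 3*6*2 = 256
256 mod 66 = 58
Check: 58 mod 6 = 4 ✓, 58 mod 11 = 3 ✓

x ≡ 58 (mod 66)


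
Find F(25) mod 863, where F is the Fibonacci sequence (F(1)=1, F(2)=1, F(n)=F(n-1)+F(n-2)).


F(k) mod 863 for k=1..25:
1, 1, 2, 3, 5, 8, 13, 21, 34, 55, 89, 144, 233, 377, 610, 124, 734, 858, 729, 724, 590, 451, 178, 629, 807
F(25) mod 863 = 807


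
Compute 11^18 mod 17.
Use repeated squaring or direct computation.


11^1 mod 17 = 11
11^2 mod 17 = 2
11^3 mod 17 = 5
11^4 mod 17 = 4
11^5 mod 17 = 10
11^6 mod 17 = 8
11^7 mod 17 = 3
11^8 mod 17 = 16
11^9 mod 17 = 6
11^10 mod 17 = 15
11^11 mod 17 = 12
11^12 mod 17 = 13
11^13 mod 17 = 7
11^14 mod 17 = 9
11^15 mod 17 = 14
11^16 mod 17 = 1
11^17 mod 17 = 11
11^18 mod 17 = 2


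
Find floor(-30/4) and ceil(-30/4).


-30/4 = -7.5000
floor = -8
ceil = -7

floor = -8, ceil = -7


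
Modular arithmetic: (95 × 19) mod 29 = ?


95 × 19 = 1805
1805 mod 29 = 7


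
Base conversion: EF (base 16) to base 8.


EF (base 16) = 239 (decimal)
239 (decimal) = 357 (base 8)


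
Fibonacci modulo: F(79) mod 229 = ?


F(k) mod 229 for k=1..79:
1, 1, 2, 3, 5, 8, 13, 21, 34, 55, 89, 144, 4, 148, 152, 71, 223, 65, 59, 124, 183, 78, 32, 110, 142, 23, 165, 188, 124, 83, 207, 61, 39, 100, 139, 10, 149, 159, 79, 9, 88, 97, 185, 53, 9, 62, 71, 133, 204, 108, 83, 191, 45, 7, 52, 59, 111, 170, 52, 222, 45, 38, 83, 121, 204, 96, 71, 167, 9, 176, 185, 132, 88, 220, 79, 70, 149, 219, 139
F(79) mod 229 = 139


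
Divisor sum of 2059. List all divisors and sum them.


Divisors of 2059: 1, 29, 71, 2059
Sum = 1 + 29 + 71 + 2059 = 2160

σ(2059) = 2160


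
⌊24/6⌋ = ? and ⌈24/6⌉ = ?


24/6 = 4.0000
floor = 4
ceil = 4

floor = 4, ceil = 4


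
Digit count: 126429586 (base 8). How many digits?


126429586 in base 8 = 742224622
Number of digits = 9

9 digits (base 8)


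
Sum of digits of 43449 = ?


4 + 3 + 4 + 4 + 9 = 24


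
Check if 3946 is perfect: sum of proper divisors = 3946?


Proper divisors of 3946: 1, 2, 1973
Sum = 1 + 2 + 1973 = 1976

No, 3946 is not perfect (1976 ≠ 3946)


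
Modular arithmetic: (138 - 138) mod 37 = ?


138 - 138 = 0
0 mod 37 = 0


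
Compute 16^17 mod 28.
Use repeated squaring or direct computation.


16^1 mod 28 = 16
16^2 mod 28 = 4
16^3 mod 28 = 8
16^4 mod 28 = 16
16^5 mod 28 = 4
16^6 mod 28 = 8
16^7 mod 28 = 16
16^8 mod 28 = 4
16^9 mod 28 = 8
16^10 mod 28 = 16
16^11 mod 28 = 4
16^12 mod 28 = 8
16^13 mod 28 = 16
16^14 mod 28 = 4
16^15 mod 28 = 8
16^16 mod 28 = 16
16^17 mod 28 = 4


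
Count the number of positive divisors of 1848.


1848 = 2^3 × 3^1 × 7^1 × 11^1
d(1848) = (3+1) × (1+1) × (1+1) × (1+1) = 32

32 divisors


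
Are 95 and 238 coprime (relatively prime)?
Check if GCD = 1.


Euclidean algorithm:
238 = 2 * 95 + 48
95 = 1 * 48 + 47
48 = 1 * 47 + 1
47 = 47 * 1 + 0
GCD(95, 238) = 1

Yes, coprime (GCD = 1)


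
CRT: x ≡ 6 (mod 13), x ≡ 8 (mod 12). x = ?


M = 13*12 = 156
M1 = M/13 = 12, M2 = M/12 = 13
M1^(-1) mod 13 = 12, M2^(-1) mod 12 = 1
x = 6*12*12 + 8*13*1 = 968
968 mod 156 = 32
Check: 32 mod 13 = 6 ✓, 32 mod 12 = 8 ✓

x ≡ 32 (mod 156)


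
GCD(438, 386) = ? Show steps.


438 = 1 * 386 + 52
386 = 7 * 52 + 22
52 = 2 * 22 + 8
22 = 2 * 8 + 6
8 = 1 * 6 + 2
6 = 3 * 2 + 0
GCD = 2


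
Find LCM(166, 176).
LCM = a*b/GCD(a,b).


GCD(166, 176) = 2
LCM = 166*176/2 = 29216/2 = 14608

LCM = 14608


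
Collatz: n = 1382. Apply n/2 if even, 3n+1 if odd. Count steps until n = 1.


1382 → 691 → 2074 → 1037 → 3112 → 1556 → 778 → 389 → 1168 → 584 → 292 → 146 → 73 → 220 → 110 → 55 → 166 → 83 → 250 → 125 → 376 → 188 → 94 → 47 → 142 → 71 → 214 → 107 → 322 → 161 → 484 → 242 → 121 → 364 → 182 → 91 → 274 → 137 → 412 → 206 → 103 → 310 → 155 → 466 → 233 → 700 → 350 → 175 → 526 → 263 → 790 → 395 → 1186 → 593 → 1780 → 890 → 445 → 1336 → 668 → 334 → 167 → 502 → 251 → 754 → 377 → 1132 → 566 → 283 → 850 → 425 → 1276 → 638 → 319 → 958 → 479 → 1438 → 719 → 2158 → 1079 → 3238 → 1619 → 4858 → 2429 → 7288 → 3644 → 1822 → 911 → 2734 → 1367 → 4102 → 2051 → 6154 → 3077 → 9232 → 4616 → 2308 → 1154 → 577 → 1732 → 866 → 433 → 1300 → 650 → 325 → 976 → 488 → 244 → 122 → 61 → 184 → 92 → 46 → 23 → 70 → 35 → 106 → 53 → 160 → 80 → 40 → 20 → 10 → 5 → 16 → 8 → 4 → 2 → 1
Total steps = 127

127 steps


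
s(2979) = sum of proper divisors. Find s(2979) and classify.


Proper divisors: 1, 3, 9, 331, 993
Sum = 1 + 3 + 9 + 331 + 993 = 1337
1337 < 2979 → deficient

s(2979) = 1337 (deficient)


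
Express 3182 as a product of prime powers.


3182 / 2 = 1591
1591 / 37 = 43
43 / 43 = 1
3182 = 2 × 37 × 43


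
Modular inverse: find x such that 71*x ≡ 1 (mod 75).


Use the extended Euclidean algorithm on (75, 71); each row r = 75*s + 71*t:
r=75, s=1, t=0
r=71, s=0, t=1
q=1: r=4, s=1, t=-1   [75*(1) + 71*(-1) = 4]
q=17: r=3, s=-17, t=18   [75*(-17) + 71*(18) = 3]
q=1: r=1, s=18, t=-19   [75*(18) + 71*(-19) = 1]
q=3: r=0, s=-71, t=75   [75*(-71) + 71*(75) = 0]
GCD = 1 with t = -19, so 71*(-19) ≡ 1 (mod 75)
Inverse = -19 mod 75 = 56
Check: 71 * 56 = 3976 ≡ 1 (mod 75)

71^(-1) ≡ 56 (mod 75)


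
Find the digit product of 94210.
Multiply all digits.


9 × 4 × 2 × 1 × 0 = 0


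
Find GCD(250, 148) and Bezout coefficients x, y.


Tabular extended Euclidean (each row: r = 250*s + 148*t):
r=250, s=1, t=0
r=148, s=0, t=1
q=1: r=102, s=1, t=-1   [250*(1) + 148*(-1) = 102]
q=1: r=46, s=-1, t=2   [250*(-1) + 148*(2) = 46]
q=2: r=10, s=3, t=-5   [250*(3) + 148*(-5) = 10]
q=4: r=6, s=-13, t=22   [250*(-13) + 148*(22) = 6]
q=1: r=4, s=16, t=-27   [250*(16) + 148*(-27) = 4]
q=1: r=2, s=-29, t=49   [250*(-29) + 148*(49) = 2]
q=2: r=0, s=74, t=-125   [250*(74) + 148*(-125) = 0]
GCD = 2; from the row with r=2: x=-29, y=49
Check: 250*(-29) + 148*(49) = -7250 + 7252 = 2

GCD = 2, x = -29, y = 49


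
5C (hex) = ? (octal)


5C (base 16) = 92 (decimal)
92 (decimal) = 134 (base 8)


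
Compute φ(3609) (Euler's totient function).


3609 = 3^2 × 401
Prime factors: 3, 401
φ(3609) = 3609 × (1-1/3) × (1-1/401)
= 3609 × 2/3 × 400/401 = 2400

φ(3609) = 2400


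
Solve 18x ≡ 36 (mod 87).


GCD(18, 87) = 3 divides 36
Divide: 6x ≡ 12 (mod 29)
x ≡ 2 (mod 29)


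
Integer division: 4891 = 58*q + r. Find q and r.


4891 = 58 * 84 + 19
Check: 4872 + 19 = 4891

q = 84, r = 19


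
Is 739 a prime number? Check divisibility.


Check divisors up to sqrt(739) = 27.1846
No divisors found.
739 is prime.

Yes, 739 is prime


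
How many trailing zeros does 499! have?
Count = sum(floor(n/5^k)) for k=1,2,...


floor(499/5) = 99
floor(499/25) = 19
floor(499/125) = 3
Total = 121

121 trailing zeros


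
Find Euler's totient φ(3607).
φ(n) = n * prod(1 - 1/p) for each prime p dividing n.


3607 = 3607
Prime factors: 3607
φ(3607) = 3607 × (1-1/3607)
= 3607 × 3606/3607 = 3606

φ(3607) = 3606


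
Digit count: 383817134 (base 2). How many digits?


383817134 in base 2 = 10110111000001001010110101110
Number of digits = 29

29 digits (base 2)


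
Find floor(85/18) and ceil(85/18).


85/18 = 4.7222
floor = 4
ceil = 5

floor = 4, ceil = 5


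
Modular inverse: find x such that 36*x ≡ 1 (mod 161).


Use the extended Euclidean algorithm on (161, 36); each row r = 161*s + 36*t:
r=161, s=1, t=0
r=36, s=0, t=1
q=4: r=17, s=1, t=-4   [161*(1) + 36*(-4) = 17]
q=2: r=2, s=-2, t=9   [161*(-2) + 36*(9) = 2]
q=8: r=1, s=17, t=-76   [161*(17) + 36*(-76) = 1]
q=2: r=0, s=-36, t=161   [161*(-36) + 36*(161) = 0]
GCD = 1 with t = -76, so 36*(-76) ≡ 1 (mod 161)
Inverse = -76 mod 161 = 85
Check: 36 * 85 = 3060 ≡ 1 (mod 161)

36^(-1) ≡ 85 (mod 161)


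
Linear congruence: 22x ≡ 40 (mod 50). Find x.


GCD(22, 50) = 2 divides 40
Divide: 11x ≡ 20 (mod 25)
x ≡ 20 (mod 25)


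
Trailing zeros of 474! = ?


floor(474/5) = 94
floor(474/25) = 18
floor(474/125) = 3
Total = 115

115 trailing zeros


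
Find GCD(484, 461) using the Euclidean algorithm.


484 = 1 * 461 + 23
461 = 20 * 23 + 1
23 = 23 * 1 + 0
GCD = 1


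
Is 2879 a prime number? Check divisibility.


Check divisors up to sqrt(2879) = 53.6563
No divisors found.
2879 is prime.

Yes, 2879 is prime


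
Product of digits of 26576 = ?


2 × 6 × 5 × 7 × 6 = 2520


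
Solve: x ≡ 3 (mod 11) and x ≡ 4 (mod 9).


M = 11*9 = 99
M1 = M/11 = 9, M2 = M/9 = 11
M1^(-1) mod 11 = 5, M2^(-1) mod 9 = 5
x = 3*9*5 + 4*11*5 = 355
355 mod 99 = 58
Check: 58 mod 11 = 3 ✓, 58 mod 9 = 4 ✓

x ≡ 58 (mod 99)


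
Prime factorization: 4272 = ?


4272 / 2 = 2136
2136 / 2 = 1068
1068 / 2 = 534
534 / 2 = 267
267 / 3 = 89
89 / 89 = 1
4272 = 2^4 × 3 × 89


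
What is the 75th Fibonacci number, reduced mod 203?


F(k) mod 203 for k=1..75:
1, 1, 2, 3, 5, 8, 13, 21, 34, 55, 89, 144, 30, 174, 1, 175, 176, 148, 121, 66, 187, 50, 34, 84, 118, 202, 117, 116, 30, 146, 176, 119, 92, 8, 100, 108, 5, 113, 118, 28, 146, 174, 117, 88, 2, 90, 92, 182, 71, 50, 121, 171, 89, 57, 146, 0, 146, 146, 89, 32, 121, 153, 71, 21, 92, 113, 2, 115, 117, 29, 146, 175, 118, 90, 5
F(75) mod 203 = 5


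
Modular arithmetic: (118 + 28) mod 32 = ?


118 + 28 = 146
146 mod 32 = 18


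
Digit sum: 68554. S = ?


6 + 8 + 5 + 5 + 4 = 28


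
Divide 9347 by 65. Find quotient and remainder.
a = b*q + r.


9347 = 65 * 143 + 52
Check: 9295 + 52 = 9347

q = 143, r = 52


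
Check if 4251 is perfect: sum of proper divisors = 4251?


Proper divisors of 4251: 1, 3, 13, 39, 109, 327, 1417
Sum = 1 + 3 + 13 + 39 + 109 + 327 + 1417 = 1909

No, 4251 is not perfect (1909 ≠ 4251)


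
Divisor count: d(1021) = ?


1021 = 1021^1
d(1021) = (1+1) = 2

2 divisors


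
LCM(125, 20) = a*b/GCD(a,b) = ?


GCD(125, 20) = 5
LCM = 125*20/5 = 2500/5 = 500

LCM = 500


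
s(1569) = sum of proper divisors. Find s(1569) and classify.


Proper divisors: 1, 3, 523
Sum = 1 + 3 + 523 = 527
527 < 1569 → deficient

s(1569) = 527 (deficient)


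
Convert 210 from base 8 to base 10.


210 (base 8) = 136 (decimal)
136 (decimal) = 136 (base 10)


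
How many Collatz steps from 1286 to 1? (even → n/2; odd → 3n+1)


1286 → 643 → 1930 → 965 → 2896 → 1448 → 724 → 362 → 181 → 544 → 272 → 136 → 68 → 34 → 17 → 52 → 26 → 13 → 40 → 20 → 10 → 5 → 16 → 8 → 4 → 2 → 1
Total steps = 26

26 steps


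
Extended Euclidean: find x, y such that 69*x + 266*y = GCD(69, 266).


Tabular extended Euclidean (each row: r = 69*s + 266*t):
r=69, s=1, t=0
r=266, s=0, t=1
q=0: r=69, s=1, t=0   [69*(1) + 266*(0) = 69]
q=3: r=59, s=-3, t=1   [69*(-3) + 266*(1) = 59]
q=1: r=10, s=4, t=-1   [69*(4) + 266*(-1) = 10]
q=5: r=9, s=-23, t=6   [69*(-23) + 266*(6) = 9]
q=1: r=1, s=27, t=-7   [69*(27) + 266*(-7) = 1]
q=9: r=0, s=-266, t=69   [69*(-266) + 266*(69) = 0]
GCD = 1; from the row with r=1: x=27, y=-7
Check: 69*(27) + 266*(-7) = 1863 - 1862 = 1

GCD = 1, x = 27, y = -7


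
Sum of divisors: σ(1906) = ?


Divisors of 1906: 1, 2, 953, 1906
Sum = 1 + 2 + 953 + 1906 = 2862

σ(1906) = 2862


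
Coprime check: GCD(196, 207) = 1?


Euclidean algorithm:
207 = 1 * 196 + 11
196 = 17 * 11 + 9
11 = 1 * 9 + 2
9 = 4 * 2 + 1
2 = 2 * 1 + 0
GCD(196, 207) = 1

Yes, coprime (GCD = 1)


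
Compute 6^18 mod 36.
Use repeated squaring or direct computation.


6^1 mod 36 = 6
6^2 mod 36 = 0
6^3 mod 36 = 0
6^4 mod 36 = 0
6^5 mod 36 = 0
6^6 mod 36 = 0
6^7 mod 36 = 0
6^8 mod 36 = 0
6^9 mod 36 = 0
6^10 mod 36 = 0
6^11 mod 36 = 0
6^12 mod 36 = 0
6^13 mod 36 = 0
6^14 mod 36 = 0
6^15 mod 36 = 0
6^16 mod 36 = 0
6^17 mod 36 = 0
6^18 mod 36 = 0


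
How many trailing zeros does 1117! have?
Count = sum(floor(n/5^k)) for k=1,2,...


floor(1117/5) = 223
floor(1117/25) = 44
floor(1117/125) = 8
floor(1117/625) = 1
Total = 276

276 trailing zeros


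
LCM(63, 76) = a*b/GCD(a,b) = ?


GCD(63, 76) = 1
LCM = 63*76/1 = 4788/1 = 4788

LCM = 4788


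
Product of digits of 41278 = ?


4 × 1 × 2 × 7 × 8 = 448


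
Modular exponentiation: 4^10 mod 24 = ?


4^1 mod 24 = 4
4^2 mod 24 = 16
4^3 mod 24 = 16
4^4 mod 24 = 16
4^5 mod 24 = 16
4^6 mod 24 = 16
4^7 mod 24 = 16
4^8 mod 24 = 16
4^9 mod 24 = 16
4^10 mod 24 = 16


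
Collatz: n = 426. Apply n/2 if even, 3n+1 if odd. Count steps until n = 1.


426 → 213 → 640 → 320 → 160 → 80 → 40 → 20 → 10 → 5 → 16 → 8 → 4 → 2 → 1
Total steps = 14

14 steps


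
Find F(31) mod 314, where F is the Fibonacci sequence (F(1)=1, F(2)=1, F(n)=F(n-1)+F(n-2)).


F(k) mod 314 for k=1..31:
1, 1, 2, 3, 5, 8, 13, 21, 34, 55, 89, 144, 233, 63, 296, 45, 27, 72, 99, 171, 270, 127, 83, 210, 293, 189, 168, 43, 211, 254, 151
F(31) mod 314 = 151


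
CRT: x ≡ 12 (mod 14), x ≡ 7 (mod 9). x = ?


M = 14*9 = 126
M1 = M/14 = 9, M2 = M/9 = 14
M1^(-1) mod 14 = 11, M2^(-1) mod 9 = 2
x = 12*9*11 + 7*14*2 = 1384
1384 mod 126 = 124
Check: 124 mod 14 = 12 ✓, 124 mod 9 = 7 ✓

x ≡ 124 (mod 126)


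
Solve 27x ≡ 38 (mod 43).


GCD(27, 43) = 1, unique solution
a^(-1) mod 43 = 8
x = 8 * 38 mod 43 = 3

x ≡ 3 (mod 43)


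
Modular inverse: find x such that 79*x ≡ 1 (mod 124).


Use the extended Euclidean algorithm on (124, 79); each row r = 124*s + 79*t:
r=124, s=1, t=0
r=79, s=0, t=1
q=1: r=45, s=1, t=-1   [124*(1) + 79*(-1) = 45]
q=1: r=34, s=-1, t=2   [124*(-1) + 79*(2) = 34]
q=1: r=11, s=2, t=-3   [124*(2) + 79*(-3) = 11]
q=3: r=1, s=-7, t=11   [124*(-7) + 79*(11) = 1]
q=11: r=0, s=79, t=-124   [124*(79) + 79*(-124) = 0]
GCD = 1 with t = 11, so 79*(11) ≡ 1 (mod 124)
Inverse = 11 mod 124 = 11
Check: 79 * 11 = 869 ≡ 1 (mod 124)

79^(-1) ≡ 11 (mod 124)


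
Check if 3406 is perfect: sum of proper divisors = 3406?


Proper divisors of 3406: 1, 2, 13, 26, 131, 262, 1703
Sum = 1 + 2 + 13 + 26 + 131 + 262 + 1703 = 2138

No, 3406 is not perfect (2138 ≠ 3406)


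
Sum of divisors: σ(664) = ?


Divisors of 664: 1, 2, 4, 8, 83, 166, 332, 664
Sum = 1 + 2 + 4 + 8 + 83 + 166 + 332 + 664 = 1260

σ(664) = 1260


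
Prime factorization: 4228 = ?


4228 / 2 = 2114
2114 / 2 = 1057
1057 / 7 = 151
151 / 151 = 1
4228 = 2^2 × 7 × 151


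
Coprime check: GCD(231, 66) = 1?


Euclidean algorithm:
231 = 3 * 66 + 33
66 = 2 * 33 + 0
GCD(231, 66) = 33

No, not coprime (GCD = 33)


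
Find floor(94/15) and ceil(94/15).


94/15 = 6.2667
floor = 6
ceil = 7

floor = 6, ceil = 7


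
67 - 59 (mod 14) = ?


67 - 59 = 8
8 mod 14 = 8


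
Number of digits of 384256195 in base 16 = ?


384256195 in base 16 = 16E748C3
Number of digits = 8

8 digits (base 16)


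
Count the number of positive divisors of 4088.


4088 = 2^3 × 7^1 × 73^1
d(4088) = (3+1) × (1+1) × (1+1) = 16

16 divisors


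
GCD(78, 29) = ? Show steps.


78 = 2 * 29 + 20
29 = 1 * 20 + 9
20 = 2 * 9 + 2
9 = 4 * 2 + 1
2 = 2 * 1 + 0
GCD = 1


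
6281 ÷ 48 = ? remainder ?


6281 = 48 * 130 + 41
Check: 6240 + 41 = 6281

q = 130, r = 41


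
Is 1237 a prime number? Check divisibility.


Check divisors up to sqrt(1237) = 35.1710
No divisors found.
1237 is prime.

Yes, 1237 is prime


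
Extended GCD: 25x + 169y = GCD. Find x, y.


Tabular extended Euclidean (each row: r = 25*s + 169*t):
r=25, s=1, t=0
r=169, s=0, t=1
q=0: r=25, s=1, t=0   [25*(1) + 169*(0) = 25]
q=6: r=19, s=-6, t=1   [25*(-6) + 169*(1) = 19]
q=1: r=6, s=7, t=-1   [25*(7) + 169*(-1) = 6]
q=3: r=1, s=-27, t=4   [25*(-27) + 169*(4) = 1]
q=6: r=0, s=169, t=-25   [25*(169) + 169*(-25) = 0]
GCD = 1; from the row with r=1: x=-27, y=4
Check: 25*(-27) + 169*(4) = -675 + 676 = 1

GCD = 1, x = -27, y = 4


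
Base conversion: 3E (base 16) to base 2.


3E (base 16) = 62 (decimal)
62 (decimal) = 111110 (base 2)


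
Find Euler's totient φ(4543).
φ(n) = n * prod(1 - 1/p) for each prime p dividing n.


4543 = 7 × 11 × 59
Prime factors: 7, 11, 59
φ(4543) = 4543 × (1-1/7) × (1-1/11) × (1-1/59)
= 4543 × 6/7 × 10/11 × 58/59 = 3480

φ(4543) = 3480


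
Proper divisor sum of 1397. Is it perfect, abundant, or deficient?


Proper divisors: 1, 11, 127
Sum = 1 + 11 + 127 = 139
139 < 1397 → deficient

s(1397) = 139 (deficient)


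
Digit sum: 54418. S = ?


5 + 4 + 4 + 1 + 8 = 22


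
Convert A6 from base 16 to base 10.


A6 (base 16) = 166 (decimal)
166 (decimal) = 166 (base 10)


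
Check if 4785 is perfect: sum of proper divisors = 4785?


Proper divisors of 4785: 1, 3, 5, 11, 15, 29, 33, 55, 87, 145, 165, 319, 435, 957, 1595
Sum = 1 + 3 + 5 + 11 + 15 + 29 + 33 + 55 + 87 + 145 + 165 + 319 + 435 + 957 + 1595 = 3855

No, 4785 is not perfect (3855 ≠ 4785)


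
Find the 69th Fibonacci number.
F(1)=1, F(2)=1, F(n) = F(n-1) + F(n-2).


Sequence: 1, 1, 2, 3, 5, 8, 13, 21, 34, 55, 89, 144, 233, 377, 610, 987, 1597, 2584, 4181, 6765, 10946, 17711, 28657, 46368, 75025, 121393, 196418, 317811, 514229, 832040, 1346269, 2178309, 3524578, 5702887, 9227465, 14930352, 24157817, 39088169, 63245986, 102334155, 165580141, 267914296, 433494437, 701408733, 1134903170, 1836311903, 2971215073, 4807526976, 7778742049, 12586269025, 20365011074, 32951280099, 53316291173, 86267571272, 139583862445, 225851433717, 365435296162, 591286729879, 956722026041, 1548008755920, 2504730781961, 4052739537881, 6557470319842, 10610209857723, 17167680177565, 27777890035288, 44945570212853, 72723460248141, 117669030460994
F(69) = 117669030460994
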